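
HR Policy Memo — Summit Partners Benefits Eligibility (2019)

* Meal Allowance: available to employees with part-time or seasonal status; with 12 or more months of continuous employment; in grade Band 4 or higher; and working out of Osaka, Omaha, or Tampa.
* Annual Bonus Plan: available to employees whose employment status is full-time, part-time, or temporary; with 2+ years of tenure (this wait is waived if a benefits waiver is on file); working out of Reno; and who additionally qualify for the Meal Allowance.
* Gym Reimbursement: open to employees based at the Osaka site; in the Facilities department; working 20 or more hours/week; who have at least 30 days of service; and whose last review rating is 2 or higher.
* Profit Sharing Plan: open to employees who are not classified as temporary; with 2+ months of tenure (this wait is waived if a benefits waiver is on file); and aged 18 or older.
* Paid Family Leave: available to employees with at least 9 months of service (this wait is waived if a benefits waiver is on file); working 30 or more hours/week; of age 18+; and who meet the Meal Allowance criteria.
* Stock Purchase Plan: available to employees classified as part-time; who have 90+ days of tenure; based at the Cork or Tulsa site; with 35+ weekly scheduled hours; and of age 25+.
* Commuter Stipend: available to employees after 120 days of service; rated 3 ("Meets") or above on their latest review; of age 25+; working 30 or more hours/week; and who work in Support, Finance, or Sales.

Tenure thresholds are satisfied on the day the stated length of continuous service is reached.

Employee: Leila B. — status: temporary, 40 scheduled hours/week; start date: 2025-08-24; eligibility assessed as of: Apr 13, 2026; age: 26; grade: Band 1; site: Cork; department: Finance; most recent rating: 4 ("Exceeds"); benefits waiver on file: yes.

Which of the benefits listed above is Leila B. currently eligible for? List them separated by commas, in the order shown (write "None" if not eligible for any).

Commuter Stipend

Service from 2025-08-24 to Apr 13, 2026: 232 days.
Meal Allowance — status temporary ✗ (requires part-time or seasonal) → not eligible.
Annual Bonus Plan — status temporary ✓; benefits waiver on file ✓; site Cork ✗ (not Reno) → not eligible.
Gym Reimbursement — site Cork ✗ (not Osaka) → not eligible.
Profit Sharing Plan — status temporary ✗ (excluded) → not eligible.
Paid Family Leave — benefits waiver on file ✓; 40 hrs/wk ≥ 30 ✓; age 26 ≥ 18 ✓; not eligible for Meal Allowance ✗ → not eligible.
Stock Purchase Plan — status temporary ✗ (requires part-time) → not eligible.
Commuter Stipend — service 232 days ≥ 120 days ✓; rating 4 ≥ 3 ✓; age 26 ≥ 25 ✓; 40 hrs/wk ≥ 30 ✓; dept Finance ✓ → eligible.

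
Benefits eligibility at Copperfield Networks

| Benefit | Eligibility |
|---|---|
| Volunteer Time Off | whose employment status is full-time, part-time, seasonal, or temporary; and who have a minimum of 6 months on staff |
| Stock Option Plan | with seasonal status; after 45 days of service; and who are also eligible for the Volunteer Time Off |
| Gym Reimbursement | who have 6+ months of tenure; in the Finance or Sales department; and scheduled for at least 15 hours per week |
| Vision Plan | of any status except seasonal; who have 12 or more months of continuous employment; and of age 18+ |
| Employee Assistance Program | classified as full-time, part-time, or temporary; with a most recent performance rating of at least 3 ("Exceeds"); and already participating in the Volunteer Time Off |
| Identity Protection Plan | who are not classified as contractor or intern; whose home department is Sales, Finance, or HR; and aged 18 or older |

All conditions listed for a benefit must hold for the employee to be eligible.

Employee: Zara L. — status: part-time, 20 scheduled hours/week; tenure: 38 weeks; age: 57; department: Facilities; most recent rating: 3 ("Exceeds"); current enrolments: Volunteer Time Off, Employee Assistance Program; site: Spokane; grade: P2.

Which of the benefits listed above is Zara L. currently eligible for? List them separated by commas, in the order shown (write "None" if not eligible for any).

Volunteer Time Off, Employee Assistance Program

Volunteer Time Off — status part-time ✓; service 38 weeks ≥ 6 months (≈180 days) ✓ → eligible.
Stock Option Plan — status part-time ✗ (requires seasonal) → not eligible.
Gym Reimbursement — service 38 weeks ≥ 6 months (≈180 days) ✓; dept Facilities ✗ → not eligible.
Vision Plan — status part-time ✓ (not excluded); service 38 weeks < 12 months (≈360 days) ✗ → not eligible.
Employee Assistance Program — status part-time ✓; rating 3 ≥ 3 ✓; enrolled in Volunteer Time Off ✓ → eligible.
Identity Protection Plan — status part-time ✓ (not excluded); dept Facilities ✗ → not eligible.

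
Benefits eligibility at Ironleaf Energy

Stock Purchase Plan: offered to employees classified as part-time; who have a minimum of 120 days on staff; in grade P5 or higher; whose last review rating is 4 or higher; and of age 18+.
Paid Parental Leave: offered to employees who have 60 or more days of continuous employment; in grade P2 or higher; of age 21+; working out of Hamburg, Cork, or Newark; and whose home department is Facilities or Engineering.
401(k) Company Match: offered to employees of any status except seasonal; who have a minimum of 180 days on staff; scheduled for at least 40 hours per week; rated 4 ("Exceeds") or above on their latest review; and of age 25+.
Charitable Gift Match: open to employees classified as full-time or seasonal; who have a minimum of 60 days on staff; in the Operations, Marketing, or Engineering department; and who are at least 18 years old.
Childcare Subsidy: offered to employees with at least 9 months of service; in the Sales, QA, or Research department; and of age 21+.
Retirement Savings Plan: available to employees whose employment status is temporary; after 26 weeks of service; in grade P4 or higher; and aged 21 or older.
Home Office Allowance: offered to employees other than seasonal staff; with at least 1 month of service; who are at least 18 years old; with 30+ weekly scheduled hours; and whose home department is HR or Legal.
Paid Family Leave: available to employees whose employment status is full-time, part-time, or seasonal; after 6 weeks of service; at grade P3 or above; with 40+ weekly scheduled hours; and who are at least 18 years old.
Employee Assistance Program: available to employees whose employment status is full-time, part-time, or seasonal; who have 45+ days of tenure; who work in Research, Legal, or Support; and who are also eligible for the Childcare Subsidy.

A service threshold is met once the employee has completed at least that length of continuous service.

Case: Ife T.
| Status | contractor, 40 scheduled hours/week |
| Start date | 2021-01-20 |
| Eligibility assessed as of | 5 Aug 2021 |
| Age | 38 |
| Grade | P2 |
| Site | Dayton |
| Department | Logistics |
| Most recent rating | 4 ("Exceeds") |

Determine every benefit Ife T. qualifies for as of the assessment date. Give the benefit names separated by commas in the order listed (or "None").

401(k) Company Match

Service from 2021-01-20 to 5 Aug 2021: 197 days.
Stock Purchase Plan — status contractor ✗ (requires part-time) → not eligible.
Paid Parental Leave — service 197 days ≥ 60 days ✓; grade P2 ≥ P2 ✓; age 38 ≥ 21 ✓; site Dayton ✗ (not Hamburg, Cork, or Newark) → not eligible.
401(k) Company Match — status contractor ✓ (not excluded); service 197 days ≥ 180 days ✓; 40 hrs/wk ≥ 40 ✓; rating 4 ≥ 4 ✓; age 38 ≥ 25 ✓ → eligible.
Charitable Gift Match — status contractor ✗ (requires full-time or seasonal) → not eligible.
Childcare Subsidy — service 197 days < 9 months (≈270 days) ✗ → not eligible.
Retirement Savings Plan — status contractor ✗ (requires temporary) → not eligible.
Home Office Allowance — status contractor ✓ (not excluded); service 197 days ≥ 1 month (≈30 days) ✓; age 38 ≥ 18 ✓; 40 hrs/wk ≥ 30 ✓; dept Logistics ✗ → not eligible.
Paid Family Leave — status contractor ✗ (requires full-time, part-time, or seasonal) → not eligible.
Employee Assistance Program — status contractor ✗ (requires full-time, part-time, or seasonal) → not eligible.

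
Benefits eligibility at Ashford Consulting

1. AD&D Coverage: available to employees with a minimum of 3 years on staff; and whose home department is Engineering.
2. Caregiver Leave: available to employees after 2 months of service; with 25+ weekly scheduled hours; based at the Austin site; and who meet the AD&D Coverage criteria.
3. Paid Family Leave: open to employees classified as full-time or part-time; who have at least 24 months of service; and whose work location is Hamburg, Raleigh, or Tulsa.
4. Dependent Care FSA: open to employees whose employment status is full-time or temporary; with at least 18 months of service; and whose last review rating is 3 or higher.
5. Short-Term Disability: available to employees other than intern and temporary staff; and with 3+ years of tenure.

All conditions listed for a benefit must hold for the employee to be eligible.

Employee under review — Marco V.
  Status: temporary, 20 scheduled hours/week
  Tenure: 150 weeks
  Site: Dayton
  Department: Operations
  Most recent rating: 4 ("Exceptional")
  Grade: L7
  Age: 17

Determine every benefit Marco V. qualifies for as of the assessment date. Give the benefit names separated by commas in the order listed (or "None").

Dependent Care FSA

AD&D Coverage — service 150 weeks < 3 years (≈1095 days) ✗ → not eligible.
Caregiver Leave — service 150 weeks ≥ 2 months (≈60 days) ✓; 20 hrs/wk < 25 ✗ → not eligible.
Paid Family Leave — status temporary ✗ (requires full-time or part-time) → not eligible.
Dependent Care FSA — status temporary ✓; service 150 weeks ≥ 18 months (≈540 days) ✓; rating 4 ≥ 3 ✓ → eligible.
Short-Term Disability — status temporary ✗ (excluded) → not eligible.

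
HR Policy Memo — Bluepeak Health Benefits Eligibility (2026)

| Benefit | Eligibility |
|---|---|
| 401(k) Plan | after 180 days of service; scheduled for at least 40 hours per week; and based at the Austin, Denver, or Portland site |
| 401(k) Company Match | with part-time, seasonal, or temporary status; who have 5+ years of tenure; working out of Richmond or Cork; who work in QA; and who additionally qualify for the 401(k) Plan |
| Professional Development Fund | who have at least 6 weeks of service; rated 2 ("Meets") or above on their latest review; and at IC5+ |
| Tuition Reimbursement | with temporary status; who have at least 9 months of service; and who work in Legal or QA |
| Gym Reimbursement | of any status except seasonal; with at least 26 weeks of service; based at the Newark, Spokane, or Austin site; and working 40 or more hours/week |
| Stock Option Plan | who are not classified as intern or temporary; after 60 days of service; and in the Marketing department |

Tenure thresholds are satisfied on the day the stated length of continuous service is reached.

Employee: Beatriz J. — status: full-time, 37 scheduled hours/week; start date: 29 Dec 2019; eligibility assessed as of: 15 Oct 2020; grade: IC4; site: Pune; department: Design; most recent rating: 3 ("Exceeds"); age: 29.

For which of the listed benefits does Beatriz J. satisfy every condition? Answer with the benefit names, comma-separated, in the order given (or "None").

None

Service from 29 Dec 2019 to 15 Oct 2020: 291 days.
401(k) Plan — service 291 days ≥ 180 days ✓; 37 hrs/wk < 40 ✗ → not eligible.
401(k) Company Match — status full-time ✗ (requires part-time, seasonal, or temporary) → not eligible.
Professional Development Fund — service 291 days ≥ 6 weeks (≈42 days) ✓; rating 3 ≥ 2 ✓; grade IC4 < IC5 ✗ → not eligible.
Tuition Reimbursement — status full-time ✗ (requires temporary) → not eligible.
Gym Reimbursement — status full-time ✓ (not excluded); service 291 days ≥ 26 weeks (≈182 days) ✓; site Pune ✗ (not Newark, Spokane, or Austin) → not eligible.
Stock Option Plan — status full-time ✓ (not excluded); service 291 days ≥ 60 days ✓; dept Design ✗ → not eligible.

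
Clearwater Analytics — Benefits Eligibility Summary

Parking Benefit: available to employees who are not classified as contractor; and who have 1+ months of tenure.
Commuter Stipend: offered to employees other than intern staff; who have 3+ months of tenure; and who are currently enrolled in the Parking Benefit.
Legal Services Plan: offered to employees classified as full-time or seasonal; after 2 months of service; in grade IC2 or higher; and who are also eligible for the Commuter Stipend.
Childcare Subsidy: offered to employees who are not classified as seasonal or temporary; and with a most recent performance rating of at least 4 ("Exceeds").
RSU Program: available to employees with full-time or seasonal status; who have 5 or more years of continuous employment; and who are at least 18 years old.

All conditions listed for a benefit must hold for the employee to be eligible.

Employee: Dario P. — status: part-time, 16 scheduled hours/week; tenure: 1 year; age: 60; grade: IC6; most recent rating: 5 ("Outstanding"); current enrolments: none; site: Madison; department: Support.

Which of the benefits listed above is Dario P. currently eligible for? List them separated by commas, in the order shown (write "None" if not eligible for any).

Parking Benefit — status part-time ✓ (not excluded); service 1 year ≥ 1 month (≈30 days) ✓ → eligible.
Commuter Stipend — status part-time ✓ (not excluded); service 1 year ≥ 3 months (≈90 days) ✓; not enrolled in Parking Benefit ✗ → not eligible.
Legal Services Plan — status part-time ✗ (requires full-time or seasonal) → not eligible.
Childcare Subsidy — status part-time ✓ (not excluded); rating 5 ≥ 4 ✓ → eligible.
RSU Program — status part-time ✗ (requires full-time or seasonal) → not eligible.

Parking Benefit, Childcare Subsidy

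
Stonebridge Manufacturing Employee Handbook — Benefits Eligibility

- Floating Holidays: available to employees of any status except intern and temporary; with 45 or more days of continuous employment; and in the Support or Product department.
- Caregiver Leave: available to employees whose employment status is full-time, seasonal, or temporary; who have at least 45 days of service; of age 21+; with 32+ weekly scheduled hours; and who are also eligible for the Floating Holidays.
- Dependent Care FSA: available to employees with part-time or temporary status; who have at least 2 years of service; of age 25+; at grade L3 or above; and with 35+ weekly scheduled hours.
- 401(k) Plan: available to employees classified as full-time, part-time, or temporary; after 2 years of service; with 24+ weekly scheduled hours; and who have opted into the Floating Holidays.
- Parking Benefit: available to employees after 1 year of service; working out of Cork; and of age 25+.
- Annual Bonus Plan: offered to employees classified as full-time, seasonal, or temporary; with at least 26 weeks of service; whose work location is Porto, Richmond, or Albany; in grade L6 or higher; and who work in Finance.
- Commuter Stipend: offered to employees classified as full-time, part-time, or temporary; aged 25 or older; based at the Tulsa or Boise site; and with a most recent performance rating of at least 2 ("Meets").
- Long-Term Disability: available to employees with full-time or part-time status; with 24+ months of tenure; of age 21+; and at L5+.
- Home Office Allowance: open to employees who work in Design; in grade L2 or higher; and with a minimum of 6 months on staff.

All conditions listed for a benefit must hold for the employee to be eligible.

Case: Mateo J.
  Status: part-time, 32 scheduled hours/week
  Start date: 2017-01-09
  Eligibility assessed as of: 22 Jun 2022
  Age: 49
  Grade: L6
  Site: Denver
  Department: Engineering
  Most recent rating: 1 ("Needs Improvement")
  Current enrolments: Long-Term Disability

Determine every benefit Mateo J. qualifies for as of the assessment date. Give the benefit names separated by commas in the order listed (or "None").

Long-Term Disability

Service from 2017-01-09 to 22 Jun 2022: 1990 days.
Floating Holidays — status part-time ✓ (not excluded); service 1990 days ≥ 45 days ✓; dept Engineering ✗ → not eligible.
Caregiver Leave — status part-time ✗ (requires full-time, seasonal, or temporary) → not eligible.
Dependent Care FSA — status part-time ✓; service 1990 days ≥ 2 years (≈730 days) ✓; age 49 ≥ 25 ✓; grade L6 ≥ L3 ✓; 32 hrs/wk < 35 ✗ → not eligible.
401(k) Plan — status part-time ✓; service 1990 days ≥ 2 years (≈730 days) ✓; 32 hrs/wk ≥ 24 ✓; not enrolled in Floating Holidays ✗ → not eligible.
Parking Benefit — service 1990 days ≥ 1 year (≈365 days) ✓; site Denver ✗ (not Cork) → not eligible.
Annual Bonus Plan — status part-time ✗ (requires full-time, seasonal, or temporary) → not eligible.
Commuter Stipend — status part-time ✓; age 49 ≥ 25 ✓; site Denver ✗ (not Tulsa or Boise) → not eligible.
Long-Term Disability — status part-time ✓; service 1990 days ≥ 24 months (≈720 days) ✓; age 49 ≥ 21 ✓; grade L6 ≥ L5 ✓ → eligible.
Home Office Allowance — dept Engineering ✗ → not eligible.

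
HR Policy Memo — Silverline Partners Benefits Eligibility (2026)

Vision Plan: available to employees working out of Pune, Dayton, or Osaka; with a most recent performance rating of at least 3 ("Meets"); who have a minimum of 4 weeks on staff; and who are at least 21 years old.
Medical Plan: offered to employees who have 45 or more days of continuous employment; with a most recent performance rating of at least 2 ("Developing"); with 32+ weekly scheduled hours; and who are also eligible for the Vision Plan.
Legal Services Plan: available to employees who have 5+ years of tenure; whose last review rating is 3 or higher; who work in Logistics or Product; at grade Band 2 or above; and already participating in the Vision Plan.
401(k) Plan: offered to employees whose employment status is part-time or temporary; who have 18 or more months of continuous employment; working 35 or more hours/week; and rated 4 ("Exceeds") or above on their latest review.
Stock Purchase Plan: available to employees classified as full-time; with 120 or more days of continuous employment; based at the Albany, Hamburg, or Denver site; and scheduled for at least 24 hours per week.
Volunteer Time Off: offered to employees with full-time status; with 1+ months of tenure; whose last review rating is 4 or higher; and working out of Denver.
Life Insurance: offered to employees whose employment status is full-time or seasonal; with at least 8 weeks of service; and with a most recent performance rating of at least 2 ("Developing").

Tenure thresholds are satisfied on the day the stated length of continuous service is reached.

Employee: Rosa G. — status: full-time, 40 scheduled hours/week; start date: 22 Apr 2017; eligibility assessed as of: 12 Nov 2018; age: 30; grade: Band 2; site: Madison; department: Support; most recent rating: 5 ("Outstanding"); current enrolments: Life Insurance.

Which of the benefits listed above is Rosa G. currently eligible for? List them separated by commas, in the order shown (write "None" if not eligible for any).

Life Insurance

Service from 22 Apr 2017 to 12 Nov 2018: 569 days.
Vision Plan — site Madison ✗ (not Pune, Dayton, or Osaka) → not eligible.
Medical Plan — service 569 days ≥ 45 days ✓; rating 5 ≥ 2 ✓; 40 hrs/wk ≥ 32 ✓; not eligible for Vision Plan ✗ → not eligible.
Legal Services Plan — service 569 days < 5 years (≈1825 days) ✗ → not eligible.
401(k) Plan — status full-time ✗ (requires part-time or temporary) → not eligible.
Stock Purchase Plan — status full-time ✓; service 569 days ≥ 120 days ✓; site Madison ✗ (not Albany, Hamburg, or Denver) → not eligible.
Volunteer Time Off — status full-time ✓; service 569 days ≥ 1 month (≈30 days) ✓; rating 5 ≥ 4 ✓; site Madison ✗ (not Denver) → not eligible.
Life Insurance — status full-time ✓; service 569 days ≥ 8 weeks (≈56 days) ✓; rating 5 ≥ 2 ✓ → eligible.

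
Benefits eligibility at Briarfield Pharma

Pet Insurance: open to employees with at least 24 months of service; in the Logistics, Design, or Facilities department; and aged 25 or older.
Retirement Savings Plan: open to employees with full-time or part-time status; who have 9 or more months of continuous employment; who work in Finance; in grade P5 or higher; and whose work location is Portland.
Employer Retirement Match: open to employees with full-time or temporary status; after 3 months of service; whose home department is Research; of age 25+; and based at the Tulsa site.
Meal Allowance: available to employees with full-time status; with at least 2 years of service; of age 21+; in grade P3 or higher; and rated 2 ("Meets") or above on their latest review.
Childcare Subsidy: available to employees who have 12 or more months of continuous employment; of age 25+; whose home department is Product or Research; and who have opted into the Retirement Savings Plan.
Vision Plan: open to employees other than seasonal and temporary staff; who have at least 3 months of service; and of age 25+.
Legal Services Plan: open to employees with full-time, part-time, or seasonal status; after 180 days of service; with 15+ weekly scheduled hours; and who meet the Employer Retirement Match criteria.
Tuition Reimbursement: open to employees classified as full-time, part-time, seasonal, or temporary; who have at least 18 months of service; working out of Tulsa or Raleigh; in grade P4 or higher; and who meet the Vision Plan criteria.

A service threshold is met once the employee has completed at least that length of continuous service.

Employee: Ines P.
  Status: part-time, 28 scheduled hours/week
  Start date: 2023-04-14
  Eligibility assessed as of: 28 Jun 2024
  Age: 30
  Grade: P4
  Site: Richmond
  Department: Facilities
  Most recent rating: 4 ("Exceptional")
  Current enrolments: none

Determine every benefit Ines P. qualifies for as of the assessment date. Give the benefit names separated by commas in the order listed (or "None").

Vision Plan

Service from 2023-04-14 to 28 Jun 2024: 441 days.
Pet Insurance — service 441 days < 24 months (≈720 days) ✗ → not eligible.
Retirement Savings Plan — status part-time ✓; service 441 days ≥ 9 months (≈270 days) ✓; dept Facilities ✗ → not eligible.
Employer Retirement Match — status part-time ✗ (requires full-time or temporary) → not eligible.
Meal Allowance — status part-time ✗ (requires full-time) → not eligible.
Childcare Subsidy — service 441 days ≥ 12 months (≈360 days) ✓; age 30 ≥ 25 ✓; dept Facilities ✗ → not eligible.
Vision Plan — status part-time ✓ (not excluded); service 441 days ≥ 3 months (≈90 days) ✓; age 30 ≥ 25 ✓ → eligible.
Legal Services Plan — status part-time ✓; service 441 days ≥ 180 days ✓; 28 hrs/wk ≥ 15 ✓; not eligible for Employer Retirement Match ✗ → not eligible.
Tuition Reimbursement — status part-time ✓; service 441 days < 18 months (≈540 days) ✗ → not eligible.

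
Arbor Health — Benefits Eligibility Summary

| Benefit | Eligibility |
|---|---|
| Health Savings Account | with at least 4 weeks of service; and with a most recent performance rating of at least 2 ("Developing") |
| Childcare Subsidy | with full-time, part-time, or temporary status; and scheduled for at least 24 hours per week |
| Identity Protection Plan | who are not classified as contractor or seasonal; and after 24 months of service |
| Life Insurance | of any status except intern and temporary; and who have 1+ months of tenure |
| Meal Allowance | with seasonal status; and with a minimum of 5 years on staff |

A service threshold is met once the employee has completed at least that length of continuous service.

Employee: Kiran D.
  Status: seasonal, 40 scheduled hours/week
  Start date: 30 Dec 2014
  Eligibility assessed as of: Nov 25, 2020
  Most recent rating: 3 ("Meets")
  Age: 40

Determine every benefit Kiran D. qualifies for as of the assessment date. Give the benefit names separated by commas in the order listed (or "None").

Health Savings Account, Life Insurance, Meal Allowance

Service from 30 Dec 2014 to Nov 25, 2020: 2157 days.
Health Savings Account — service 2157 days ≥ 4 weeks (≈28 days) ✓; rating 3 ≥ 2 ✓ → eligible.
Childcare Subsidy — status seasonal ✗ (requires full-time, part-time, or temporary) → not eligible.
Identity Protection Plan — status seasonal ✗ (excluded) → not eligible.
Life Insurance — status seasonal ✓ (not excluded); service 2157 days ≥ 1 month (≈30 days) ✓ → eligible.
Meal Allowance — status seasonal ✓; service 2157 days ≥ 5 years (≈1825 days) ✓ → eligible.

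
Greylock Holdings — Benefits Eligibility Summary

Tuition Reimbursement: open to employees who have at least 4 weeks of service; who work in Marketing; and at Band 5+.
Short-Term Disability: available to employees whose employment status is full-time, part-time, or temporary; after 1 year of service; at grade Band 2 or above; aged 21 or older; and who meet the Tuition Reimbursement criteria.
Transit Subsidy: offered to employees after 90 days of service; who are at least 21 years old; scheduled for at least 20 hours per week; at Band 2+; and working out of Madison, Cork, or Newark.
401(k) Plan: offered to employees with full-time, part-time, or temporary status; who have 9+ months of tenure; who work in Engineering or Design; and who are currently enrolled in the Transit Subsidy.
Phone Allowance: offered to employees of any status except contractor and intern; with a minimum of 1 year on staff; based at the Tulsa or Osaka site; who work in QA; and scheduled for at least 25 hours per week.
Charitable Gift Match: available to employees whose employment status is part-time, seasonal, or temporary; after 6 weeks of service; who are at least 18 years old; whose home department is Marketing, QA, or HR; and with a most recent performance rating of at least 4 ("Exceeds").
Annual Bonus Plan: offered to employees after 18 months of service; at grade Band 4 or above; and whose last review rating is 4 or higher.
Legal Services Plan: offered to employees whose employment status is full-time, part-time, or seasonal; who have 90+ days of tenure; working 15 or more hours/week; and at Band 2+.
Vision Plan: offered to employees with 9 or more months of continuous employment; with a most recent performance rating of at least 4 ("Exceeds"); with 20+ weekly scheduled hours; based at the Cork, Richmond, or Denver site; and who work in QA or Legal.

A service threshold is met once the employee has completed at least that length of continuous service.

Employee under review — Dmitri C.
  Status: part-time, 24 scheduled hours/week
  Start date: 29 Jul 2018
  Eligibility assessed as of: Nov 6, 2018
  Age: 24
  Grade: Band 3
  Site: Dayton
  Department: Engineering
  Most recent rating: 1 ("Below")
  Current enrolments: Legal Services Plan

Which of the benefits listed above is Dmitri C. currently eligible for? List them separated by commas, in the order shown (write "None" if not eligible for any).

Service from 29 Jul 2018 to Nov 6, 2018: 100 days.
Tuition Reimbursement — service 100 days ≥ 4 weeks (≈28 days) ✓; dept Engineering ✗ → not eligible.
Short-Term Disability — status part-time ✓; service 100 days < 1 year (≈365 days) ✗ → not eligible.
Transit Subsidy — service 100 days ≥ 90 days ✓; age 24 ≥ 21 ✓; 24 hrs/wk ≥ 20 ✓; grade Band 3 ≥ Band 2 ✓; site Dayton ✗ (not Madison, Cork, or Newark) → not eligible.
401(k) Plan — status part-time ✓; service 100 days < 9 months (≈270 days) ✗ → not eligible.
Phone Allowance — status part-time ✓ (not excluded); service 100 days < 1 year (≈365 days) ✗ → not eligible.
Charitable Gift Match — status part-time ✓; service 100 days ≥ 6 weeks (≈42 days) ✓; age 24 ≥ 18 ✓; dept Engineering ✗ → not eligible.
Annual Bonus Plan — service 100 days < 18 months (≈540 days) ✗ → not eligible.
Legal Services Plan — status part-time ✓; service 100 days ≥ 90 days ✓; 24 hrs/wk ≥ 15 ✓; grade Band 3 ≥ Band 2 ✓ → eligible.
Vision Plan — service 100 days < 9 months (≈270 days) ✗ → not eligible.

Legal Services Plan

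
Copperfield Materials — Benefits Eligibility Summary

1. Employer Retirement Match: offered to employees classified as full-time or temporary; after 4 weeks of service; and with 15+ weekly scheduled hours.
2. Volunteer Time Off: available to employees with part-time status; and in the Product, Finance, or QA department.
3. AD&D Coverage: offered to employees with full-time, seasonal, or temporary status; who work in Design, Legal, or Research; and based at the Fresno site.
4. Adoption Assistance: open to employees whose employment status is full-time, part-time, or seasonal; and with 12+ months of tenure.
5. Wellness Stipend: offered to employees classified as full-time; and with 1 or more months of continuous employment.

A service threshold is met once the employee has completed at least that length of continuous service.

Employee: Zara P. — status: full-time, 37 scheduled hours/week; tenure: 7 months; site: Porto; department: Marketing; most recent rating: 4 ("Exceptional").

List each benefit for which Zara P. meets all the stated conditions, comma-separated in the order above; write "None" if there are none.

Employer Retirement Match, Wellness Stipend

Employer Retirement Match — status full-time ✓; service 7 months ≥ 4 weeks (≈28 days) ✓; 37 hrs/wk ≥ 15 ✓ → eligible.
Volunteer Time Off — status full-time ✗ (requires part-time) → not eligible.
AD&D Coverage — status full-time ✓; dept Marketing ✗ → not eligible.
Adoption Assistance — status full-time ✓; service 7 months < 12 months ✗ → not eligible.
Wellness Stipend — status full-time ✓; service 7 months ≥ 1 month ✓ → eligible.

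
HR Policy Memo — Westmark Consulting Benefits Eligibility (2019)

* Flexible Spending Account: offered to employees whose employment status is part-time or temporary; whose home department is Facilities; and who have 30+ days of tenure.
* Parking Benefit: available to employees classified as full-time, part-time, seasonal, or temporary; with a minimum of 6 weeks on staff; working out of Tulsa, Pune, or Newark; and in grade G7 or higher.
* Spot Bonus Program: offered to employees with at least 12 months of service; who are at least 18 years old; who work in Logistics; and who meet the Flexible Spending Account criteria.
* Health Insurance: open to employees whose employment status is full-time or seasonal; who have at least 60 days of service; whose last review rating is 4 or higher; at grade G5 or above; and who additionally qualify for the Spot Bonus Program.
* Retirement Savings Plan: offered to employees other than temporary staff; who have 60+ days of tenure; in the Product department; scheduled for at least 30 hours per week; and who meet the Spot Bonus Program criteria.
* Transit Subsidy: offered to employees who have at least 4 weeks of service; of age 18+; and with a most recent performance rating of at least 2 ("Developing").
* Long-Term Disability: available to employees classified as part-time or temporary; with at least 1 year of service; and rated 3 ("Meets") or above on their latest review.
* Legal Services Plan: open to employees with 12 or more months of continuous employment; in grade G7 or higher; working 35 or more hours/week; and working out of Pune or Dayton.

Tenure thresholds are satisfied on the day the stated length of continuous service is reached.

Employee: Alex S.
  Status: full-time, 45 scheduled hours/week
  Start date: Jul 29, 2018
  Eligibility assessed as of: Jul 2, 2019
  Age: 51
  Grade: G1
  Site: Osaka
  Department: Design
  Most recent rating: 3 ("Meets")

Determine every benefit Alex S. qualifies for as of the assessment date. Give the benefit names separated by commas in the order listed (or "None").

Service from Jul 29, 2018 to Jul 2, 2019: 338 days.
Flexible Spending Account — status full-time ✗ (requires part-time or temporary) → not eligible.
Parking Benefit — status full-time ✓; service 338 days ≥ 6 weeks (≈42 days) ✓; site Osaka ✗ (not Tulsa, Pune, or Newark) → not eligible.
Spot Bonus Program — service 338 days < 12 months (≈360 days) ✗ → not eligible.
Health Insurance — status full-time ✓; service 338 days ≥ 60 days ✓; rating 3 < 4 ✗ → not eligible.
Retirement Savings Plan — status full-time ✓ (not excluded); service 338 days ≥ 60 days ✓; dept Design ✗ → not eligible.
Transit Subsidy — service 338 days ≥ 4 weeks (≈28 days) ✓; age 51 ≥ 18 ✓; rating 3 ≥ 2 ✓ → eligible.
Long-Term Disability — status full-time ✗ (requires part-time or temporary) → not eligible.
Legal Services Plan — service 338 days < 12 months (≈360 days) ✗ → not eligible.

Transit Subsidy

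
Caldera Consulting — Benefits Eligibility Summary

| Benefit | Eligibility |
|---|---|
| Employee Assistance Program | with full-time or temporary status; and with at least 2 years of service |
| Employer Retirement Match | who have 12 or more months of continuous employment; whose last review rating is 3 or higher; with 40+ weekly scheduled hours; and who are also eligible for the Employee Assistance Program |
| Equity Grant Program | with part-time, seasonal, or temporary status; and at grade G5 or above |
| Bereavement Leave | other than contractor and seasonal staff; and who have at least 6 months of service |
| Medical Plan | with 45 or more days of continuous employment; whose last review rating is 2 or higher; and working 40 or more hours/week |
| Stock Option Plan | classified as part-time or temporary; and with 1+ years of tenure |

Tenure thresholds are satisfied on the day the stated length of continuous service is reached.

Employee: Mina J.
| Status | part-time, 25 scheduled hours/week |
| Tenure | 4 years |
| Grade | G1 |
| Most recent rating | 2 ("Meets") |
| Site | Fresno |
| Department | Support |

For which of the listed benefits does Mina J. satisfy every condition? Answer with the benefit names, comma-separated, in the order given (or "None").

Bereavement Leave, Stock Option Plan

Employee Assistance Program — status part-time ✗ (requires full-time or temporary) → not eligible.
Employer Retirement Match — service 4 years ≥ 12 months (≈360 days) ✓; rating 2 < 3 ✗ → not eligible.
Equity Grant Program — status part-time ✓; grade G1 < G5 ✗ → not eligible.
Bereavement Leave — status part-time ✓ (not excluded); service 4 years ≥ 6 months (≈180 days) ✓ → eligible.
Medical Plan — service 4 years ≥ 45 days ✓; rating 2 ≥ 2 ✓; 25 hrs/wk < 40 ✗ → not eligible.
Stock Option Plan — status part-time ✓; service 4 years ≥ 1 year ✓ → eligible.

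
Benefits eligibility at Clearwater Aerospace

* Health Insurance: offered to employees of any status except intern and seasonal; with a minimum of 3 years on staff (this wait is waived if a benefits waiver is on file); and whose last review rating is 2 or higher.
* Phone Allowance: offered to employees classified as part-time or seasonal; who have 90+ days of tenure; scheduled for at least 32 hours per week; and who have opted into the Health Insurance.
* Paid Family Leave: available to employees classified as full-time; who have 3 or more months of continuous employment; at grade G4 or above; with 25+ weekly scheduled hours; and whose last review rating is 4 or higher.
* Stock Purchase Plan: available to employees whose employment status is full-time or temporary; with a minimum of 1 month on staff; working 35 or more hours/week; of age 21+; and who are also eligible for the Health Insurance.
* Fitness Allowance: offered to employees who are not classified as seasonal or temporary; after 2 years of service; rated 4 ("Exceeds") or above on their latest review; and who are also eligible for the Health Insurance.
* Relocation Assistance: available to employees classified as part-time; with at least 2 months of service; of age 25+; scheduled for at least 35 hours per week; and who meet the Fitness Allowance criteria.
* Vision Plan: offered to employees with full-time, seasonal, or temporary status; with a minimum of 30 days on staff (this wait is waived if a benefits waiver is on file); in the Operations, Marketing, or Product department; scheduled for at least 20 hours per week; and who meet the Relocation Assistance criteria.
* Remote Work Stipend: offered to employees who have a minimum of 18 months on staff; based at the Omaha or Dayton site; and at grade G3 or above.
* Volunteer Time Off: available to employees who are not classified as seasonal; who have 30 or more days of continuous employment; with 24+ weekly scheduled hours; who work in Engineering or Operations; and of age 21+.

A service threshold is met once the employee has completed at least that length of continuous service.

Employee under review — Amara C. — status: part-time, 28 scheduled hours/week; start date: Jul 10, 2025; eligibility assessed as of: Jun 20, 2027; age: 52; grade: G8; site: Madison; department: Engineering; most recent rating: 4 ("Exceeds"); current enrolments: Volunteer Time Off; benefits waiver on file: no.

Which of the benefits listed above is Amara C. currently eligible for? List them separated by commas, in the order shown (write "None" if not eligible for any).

Service from Jul 10, 2025 to Jun 20, 2027: 710 days.
Health Insurance — status part-time ✓ (not excluded); no waiver, service 710 days < 3 years (≈1095 days) ✗ → not eligible.
Phone Allowance — status part-time ✓; service 710 days ≥ 90 days ✓; 28 hrs/wk < 32 ✗ → not eligible.
Paid Family Leave — status part-time ✗ (requires full-time) → not eligible.
Stock Purchase Plan — status part-time ✗ (requires full-time or temporary) → not eligible.
Fitness Allowance — status part-time ✓ (not excluded); service 710 days < 2 years (≈730 days) ✗ → not eligible.
Relocation Assistance — status part-time ✓; service 710 days ≥ 2 months (≈60 days) ✓; age 52 ≥ 25 ✓; 28 hrs/wk < 35 ✗ → not eligible.
Vision Plan — status part-time ✗ (requires full-time, seasonal, or temporary) → not eligible.
Remote Work Stipend — service 710 days ≥ 18 months (≈540 days) ✓; site Madison ✗ (not Omaha or Dayton) → not eligible.
Volunteer Time Off — status part-time ✓ (not excluded); service 710 days ≥ 30 days ✓; 28 hrs/wk ≥ 24 ✓; dept Engineering ✓; age 52 ≥ 21 ✓ → eligible.

Volunteer Time Off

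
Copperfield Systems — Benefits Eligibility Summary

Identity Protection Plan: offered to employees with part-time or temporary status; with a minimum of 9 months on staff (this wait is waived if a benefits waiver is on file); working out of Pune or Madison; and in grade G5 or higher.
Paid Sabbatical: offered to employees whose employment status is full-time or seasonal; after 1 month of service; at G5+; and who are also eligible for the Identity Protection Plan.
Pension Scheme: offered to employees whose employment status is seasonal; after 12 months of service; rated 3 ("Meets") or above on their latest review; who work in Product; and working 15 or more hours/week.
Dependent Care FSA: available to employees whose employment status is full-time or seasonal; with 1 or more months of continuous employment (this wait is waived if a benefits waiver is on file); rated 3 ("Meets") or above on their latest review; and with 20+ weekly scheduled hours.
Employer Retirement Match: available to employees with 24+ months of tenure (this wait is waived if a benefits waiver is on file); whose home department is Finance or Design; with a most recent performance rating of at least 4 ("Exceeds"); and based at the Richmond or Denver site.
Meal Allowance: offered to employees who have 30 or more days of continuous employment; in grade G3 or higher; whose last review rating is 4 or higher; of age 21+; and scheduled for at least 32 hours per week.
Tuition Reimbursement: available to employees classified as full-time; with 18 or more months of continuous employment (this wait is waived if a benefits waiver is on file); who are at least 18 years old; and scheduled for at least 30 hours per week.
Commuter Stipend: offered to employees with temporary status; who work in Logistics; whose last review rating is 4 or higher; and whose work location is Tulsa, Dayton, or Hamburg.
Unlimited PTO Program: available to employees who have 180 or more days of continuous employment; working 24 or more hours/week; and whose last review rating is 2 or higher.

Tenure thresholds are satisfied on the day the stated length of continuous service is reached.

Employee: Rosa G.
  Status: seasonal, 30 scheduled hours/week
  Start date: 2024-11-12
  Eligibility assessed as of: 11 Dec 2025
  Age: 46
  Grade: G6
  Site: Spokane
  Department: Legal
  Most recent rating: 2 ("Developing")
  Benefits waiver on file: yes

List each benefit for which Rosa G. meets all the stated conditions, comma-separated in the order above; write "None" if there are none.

Unlimited PTO Program

Service from 2024-11-12 to 11 Dec 2025: 394 days.
Identity Protection Plan — status seasonal ✗ (requires part-time or temporary) → not eligible.
Paid Sabbatical — status seasonal ✓; service 394 days ≥ 1 month (≈30 days) ✓; grade G6 ≥ G5 ✓; not eligible for Identity Protection Plan ✗ → not eligible.
Pension Scheme — status seasonal ✓; service 394 days ≥ 12 months (≈360 days) ✓; rating 2 < 3 ✗ → not eligible.
Dependent Care FSA — status seasonal ✓; benefits waiver on file ✓; rating 2 < 3 ✗ → not eligible.
Employer Retirement Match — benefits waiver on file ✓; dept Legal ✗ → not eligible.
Meal Allowance — service 394 days ≥ 30 days ✓; grade G6 ≥ G3 ✓; rating 2 < 4 ✗ → not eligible.
Tuition Reimbursement — status seasonal ✗ (requires full-time) → not eligible.
Commuter Stipend — status seasonal ✗ (requires temporary) → not eligible.
Unlimited PTO Program — service 394 days ≥ 180 days ✓; 30 hrs/wk ≥ 24 ✓; rating 2 ≥ 2 ✓ → eligible.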